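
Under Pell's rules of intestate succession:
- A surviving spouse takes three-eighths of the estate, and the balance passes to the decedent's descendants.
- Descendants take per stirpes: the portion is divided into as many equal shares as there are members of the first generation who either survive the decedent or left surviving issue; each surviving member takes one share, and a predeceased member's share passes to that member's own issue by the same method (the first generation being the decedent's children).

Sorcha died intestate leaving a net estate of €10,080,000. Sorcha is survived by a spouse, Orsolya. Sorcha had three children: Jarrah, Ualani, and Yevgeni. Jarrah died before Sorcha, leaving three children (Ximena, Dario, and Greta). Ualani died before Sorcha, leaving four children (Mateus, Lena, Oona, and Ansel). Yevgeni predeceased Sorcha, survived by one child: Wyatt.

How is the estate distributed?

Orsolya takes three-eighths of €10,080,000 = €3,780,000. The remaining €6,300,000 passes to the descendants.
The descendants' portion (€6,300,000) is divided into 3 shares of €2,100,000: Jarrah's €2,100,000 share passes to Jarrah's issue; Ualani's €2,100,000 share passes to Ualani's issue; Yevgeni's €2,100,000 share passes to Yevgeni's issue.
Jarrah's share (€2,100,000) is divided into 3 shares of €700,000: Ximena, Dario, and Greta each take €700,000.
Ualani's share (€2,100,000) is divided into 4 shares of €525,000: Mateus, Lena, Oona, and Ansel each take €525,000.
Yevgeni's share (€2,100,000) passes entirely to Wyatt.

Orsolya: €3,780,000; Ximena: €700,000; Dario: €700,000; Greta: €700,000; Mateus: €525,000; Lena: €525,000; Oona: €525,000; Ansel: €525,000; Wyatt: €2,100,000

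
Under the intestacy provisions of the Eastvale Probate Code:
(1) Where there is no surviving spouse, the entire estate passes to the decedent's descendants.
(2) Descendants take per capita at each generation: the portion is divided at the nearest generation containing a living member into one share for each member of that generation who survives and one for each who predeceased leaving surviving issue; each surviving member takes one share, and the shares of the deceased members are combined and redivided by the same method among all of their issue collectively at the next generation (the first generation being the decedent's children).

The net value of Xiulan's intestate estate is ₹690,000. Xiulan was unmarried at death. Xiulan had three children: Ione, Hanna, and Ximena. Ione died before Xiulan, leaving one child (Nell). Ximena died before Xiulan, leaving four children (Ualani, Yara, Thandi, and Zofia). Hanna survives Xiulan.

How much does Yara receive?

The entire ₹690,000 passes to the descendants.
That amount (₹690,000) is divided at the children's generation into 3 shares of ₹230,000. Hanna takes ₹230,000. The 2 shares of the deceased (Ione and Ximena) are combined into a pool of ₹460,000.
That pool (₹460,000) is divided at the grandchildren's generation equally among Nell, Ualani, Yara, Thandi, and Zofia: ₹92,000 each.

Yara receives ₹92,000.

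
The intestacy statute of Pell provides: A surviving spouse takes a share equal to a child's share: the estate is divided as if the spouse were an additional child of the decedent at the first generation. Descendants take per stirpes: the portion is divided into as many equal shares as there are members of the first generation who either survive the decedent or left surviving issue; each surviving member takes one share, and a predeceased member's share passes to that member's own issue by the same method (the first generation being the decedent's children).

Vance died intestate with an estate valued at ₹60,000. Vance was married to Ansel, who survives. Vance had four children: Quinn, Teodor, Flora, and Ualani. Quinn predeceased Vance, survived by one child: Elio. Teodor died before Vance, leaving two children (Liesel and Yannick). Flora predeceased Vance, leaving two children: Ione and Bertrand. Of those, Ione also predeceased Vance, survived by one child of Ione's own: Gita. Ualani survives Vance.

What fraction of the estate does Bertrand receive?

Bertrand receives 1/10 of the estate.

The spouse counts as an additional share at the children's level, so there are 5 primary shares of ₹12,000. Ansel takes one such share (₹12,000).
The children's combined portion (₹48,000) is divided into 4 shares of ₹12,000: Ualani takes ₹12,000; Quinn's ₹12,000 share passes to Quinn's issue; Teodor's ₹12,000 share passes to Teodor's issue; Flora's ₹12,000 share passes to Flora's issue.
Quinn's share (₹12,000) passes entirely to Elio.
Teodor's share (₹12,000) is divided into 2 shares of ₹6,000: Liesel and Yannick each take ₹6,000.
Flora's share (₹12,000) is divided into 2 shares of ₹6,000: Bertrand takes ₹6,000; Ione's ₹6,000 share passes to Ione's issue.
Ione's share (₹6,000) passes entirely to Gita.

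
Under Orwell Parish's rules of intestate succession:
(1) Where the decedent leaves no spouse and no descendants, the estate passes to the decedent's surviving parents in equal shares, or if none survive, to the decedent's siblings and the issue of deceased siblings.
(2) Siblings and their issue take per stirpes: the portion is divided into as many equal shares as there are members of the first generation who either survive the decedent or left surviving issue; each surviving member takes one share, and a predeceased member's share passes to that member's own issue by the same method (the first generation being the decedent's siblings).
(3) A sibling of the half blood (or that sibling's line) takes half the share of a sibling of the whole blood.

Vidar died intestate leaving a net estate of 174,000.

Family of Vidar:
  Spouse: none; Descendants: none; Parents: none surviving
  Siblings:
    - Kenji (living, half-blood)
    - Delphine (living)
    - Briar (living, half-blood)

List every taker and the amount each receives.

The entire 174,000 passes to the siblings and their issue.
Counting each half-blood sibling's line as half a unit, there are 2 units in 174,000, so one unit is 87,000. Whole-blood lines (Delphine) take 87,000 each; half-blood lines (Kenji and Briar) take 43,500 each.

Kenji: 43,500; Delphine: 87,000; Briar: 43,500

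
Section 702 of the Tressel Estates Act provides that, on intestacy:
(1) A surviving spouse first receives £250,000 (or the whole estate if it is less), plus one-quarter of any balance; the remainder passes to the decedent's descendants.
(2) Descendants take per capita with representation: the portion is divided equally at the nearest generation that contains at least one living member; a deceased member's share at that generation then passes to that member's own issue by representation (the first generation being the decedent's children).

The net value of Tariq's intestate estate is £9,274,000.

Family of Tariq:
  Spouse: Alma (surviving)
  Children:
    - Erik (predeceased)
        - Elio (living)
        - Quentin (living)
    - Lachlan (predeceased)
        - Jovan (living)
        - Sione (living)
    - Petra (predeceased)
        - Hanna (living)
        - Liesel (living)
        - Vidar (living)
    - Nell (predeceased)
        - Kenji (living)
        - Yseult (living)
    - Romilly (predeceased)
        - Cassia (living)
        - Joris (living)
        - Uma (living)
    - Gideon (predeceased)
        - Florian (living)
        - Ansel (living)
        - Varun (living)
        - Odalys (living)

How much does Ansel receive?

Alma first takes £250,000, leaving a balance of £9,024,000. Alma then takes one-quarter of the balance (£2,256,000), for a total of £2,506,000. The remaining £6,768,000 passes to the descendants.
No child survives, so the initial division is made at the grandchildren's generation.
The descendants' portion (£6,768,000) is divided into 16 shares of £423,000: Elio, Quentin, Jovan, Sione, Hanna, Liesel, Vidar, Kenji, Yseult, Cassia, Joris, Uma, Florian, Ansel, Varun, and Odalys each take £423,000.

Ansel receives £423,000.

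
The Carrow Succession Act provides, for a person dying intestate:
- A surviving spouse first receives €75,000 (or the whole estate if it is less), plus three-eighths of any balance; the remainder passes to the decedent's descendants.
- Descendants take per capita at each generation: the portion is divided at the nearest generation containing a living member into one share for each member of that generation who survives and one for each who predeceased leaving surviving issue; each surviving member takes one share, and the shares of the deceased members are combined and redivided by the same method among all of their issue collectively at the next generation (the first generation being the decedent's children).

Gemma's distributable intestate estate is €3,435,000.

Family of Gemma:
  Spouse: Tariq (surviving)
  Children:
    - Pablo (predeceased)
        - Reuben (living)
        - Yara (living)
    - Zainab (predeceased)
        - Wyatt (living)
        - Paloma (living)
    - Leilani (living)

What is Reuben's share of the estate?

Reuben receives €350,000.

Tariq first takes €75,000, leaving a balance of €3,360,000. Tariq then takes three-eighths of the balance (€1,260,000), for a total of €1,335,000. The remaining €2,100,000 passes to the descendants.
The descendants' portion (€2,100,000) is divided at the children's generation into 3 shares of €700,000. Leilani takes €700,000. The 2 shares of the deceased (Pablo and Zainab) are combined into a pool of €1,400,000.
That pool (€1,400,000) is divided at the grandchildren's generation equally among Reuben, Yara, Wyatt, and Paloma: €350,000 each.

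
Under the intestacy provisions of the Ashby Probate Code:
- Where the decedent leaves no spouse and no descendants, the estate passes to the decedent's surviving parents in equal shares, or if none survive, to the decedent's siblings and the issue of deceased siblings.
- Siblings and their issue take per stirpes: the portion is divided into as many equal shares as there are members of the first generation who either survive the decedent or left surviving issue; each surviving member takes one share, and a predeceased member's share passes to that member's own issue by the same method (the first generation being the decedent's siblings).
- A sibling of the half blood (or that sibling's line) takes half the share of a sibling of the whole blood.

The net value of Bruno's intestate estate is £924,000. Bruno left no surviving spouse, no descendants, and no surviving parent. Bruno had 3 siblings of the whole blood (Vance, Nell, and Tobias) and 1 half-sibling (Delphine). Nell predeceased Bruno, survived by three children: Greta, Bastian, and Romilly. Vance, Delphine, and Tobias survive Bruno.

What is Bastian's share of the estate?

Bastian receives £88,000.

The entire £924,000 passes to the siblings and their issue.
Counting each half-blood sibling's line as half a unit, there are 7/2 units in £924,000, so one unit is £264,000. Whole-blood lines (Vance, Nell, and Tobias) take £264,000 each; half-blood lines (Delphine) take £132,000 each.
Nell's share (£264,000) is divided into 3 shares of £88,000: Greta, Bastian, and Romilly each take £88,000.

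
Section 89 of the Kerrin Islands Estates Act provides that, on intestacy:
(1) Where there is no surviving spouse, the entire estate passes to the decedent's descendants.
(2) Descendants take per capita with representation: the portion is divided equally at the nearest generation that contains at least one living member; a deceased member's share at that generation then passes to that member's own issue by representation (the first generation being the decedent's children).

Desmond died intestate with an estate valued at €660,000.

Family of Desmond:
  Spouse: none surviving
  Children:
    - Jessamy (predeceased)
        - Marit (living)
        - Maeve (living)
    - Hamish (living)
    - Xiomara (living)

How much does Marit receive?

Marit receives €110,000.

The entire €660,000 passes to the descendants.
That amount (€660,000) is divided into 3 shares of €220,000: Hamish and Xiomara each take €220,000; Jessamy's €220,000 share passes to Jessamy's issue.
Jessamy's share (€220,000) is divided into 2 shares of €110,000: Marit and Maeve each take €110,000.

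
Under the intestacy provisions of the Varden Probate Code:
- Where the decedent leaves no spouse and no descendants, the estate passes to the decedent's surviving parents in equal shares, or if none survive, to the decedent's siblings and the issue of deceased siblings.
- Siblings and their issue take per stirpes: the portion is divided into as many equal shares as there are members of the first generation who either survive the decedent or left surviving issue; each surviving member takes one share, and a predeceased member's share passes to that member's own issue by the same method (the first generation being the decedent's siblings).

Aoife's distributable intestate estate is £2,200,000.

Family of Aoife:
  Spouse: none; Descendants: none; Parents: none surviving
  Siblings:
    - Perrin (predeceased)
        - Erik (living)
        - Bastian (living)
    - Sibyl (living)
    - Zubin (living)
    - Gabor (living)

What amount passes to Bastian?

The entire £2,200,000 passes to the siblings and their issue.
That amount (£2,200,000) is divided into 4 shares of £550,000: Sibyl, Zubin, and Gabor each take £550,000; Perrin's £550,000 share passes to Perrin's issue.
Perrin's share (£550,000) is divided into 2 shares of £275,000: Erik and Bastian each take £275,000.

Bastian receives £275,000.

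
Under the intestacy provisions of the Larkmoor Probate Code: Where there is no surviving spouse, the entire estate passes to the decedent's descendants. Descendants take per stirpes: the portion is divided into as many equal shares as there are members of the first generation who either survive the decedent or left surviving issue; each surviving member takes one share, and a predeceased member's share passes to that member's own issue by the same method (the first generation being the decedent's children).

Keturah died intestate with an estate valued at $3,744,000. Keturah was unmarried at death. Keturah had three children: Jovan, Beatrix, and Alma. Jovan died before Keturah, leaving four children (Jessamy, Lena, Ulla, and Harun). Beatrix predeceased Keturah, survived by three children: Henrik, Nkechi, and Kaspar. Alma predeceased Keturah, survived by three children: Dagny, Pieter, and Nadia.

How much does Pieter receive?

Pieter receives $416,000.

The entire $3,744,000 passes to the descendants.
That amount ($3,744,000) is divided into 3 shares of $1,248,000: Jovan's $1,248,000 share passes to Jovan's issue; Beatrix's $1,248,000 share passes to Beatrix's issue; Alma's $1,248,000 share passes to Alma's issue.
Jovan's share ($1,248,000) is divided into 4 shares of $312,000: Jessamy, Lena, Ulla, and Harun each take $312,000.
Beatrix's share ($1,248,000) is divided into 3 shares of $416,000: Henrik, Nkechi, and Kaspar each take $416,000.
Alma's share ($1,248,000) is divided into 3 shares of $416,000: Dagny, Pieter, and Nadia each take $416,000.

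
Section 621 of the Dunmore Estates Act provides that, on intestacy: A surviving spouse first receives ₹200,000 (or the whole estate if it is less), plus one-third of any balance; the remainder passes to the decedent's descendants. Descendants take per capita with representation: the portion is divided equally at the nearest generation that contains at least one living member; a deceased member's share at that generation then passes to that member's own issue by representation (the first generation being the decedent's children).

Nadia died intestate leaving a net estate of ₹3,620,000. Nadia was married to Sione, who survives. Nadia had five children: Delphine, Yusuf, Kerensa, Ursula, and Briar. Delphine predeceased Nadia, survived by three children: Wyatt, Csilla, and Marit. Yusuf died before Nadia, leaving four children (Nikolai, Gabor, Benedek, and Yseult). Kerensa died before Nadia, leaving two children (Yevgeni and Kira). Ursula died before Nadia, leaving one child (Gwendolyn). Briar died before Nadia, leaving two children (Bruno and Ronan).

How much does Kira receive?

Sione first takes ₹200,000, leaving a balance of ₹3,420,000. Sione then takes one-third of the balance (₹1,140,000), for a total of ₹1,340,000. The remaining ₹2,280,000 passes to the descendants.
No child survives, so the initial division is made at the grandchildren's generation.
The descendants' portion (₹2,280,000) is divided into 12 shares of ₹190,000: Wyatt, Csilla, Marit, Nikolai, Gabor, Benedek, Yseult, Yevgeni, Kira, Gwendolyn, Bruno, and Ronan each take ₹190,000.

Kira receives ₹190,000.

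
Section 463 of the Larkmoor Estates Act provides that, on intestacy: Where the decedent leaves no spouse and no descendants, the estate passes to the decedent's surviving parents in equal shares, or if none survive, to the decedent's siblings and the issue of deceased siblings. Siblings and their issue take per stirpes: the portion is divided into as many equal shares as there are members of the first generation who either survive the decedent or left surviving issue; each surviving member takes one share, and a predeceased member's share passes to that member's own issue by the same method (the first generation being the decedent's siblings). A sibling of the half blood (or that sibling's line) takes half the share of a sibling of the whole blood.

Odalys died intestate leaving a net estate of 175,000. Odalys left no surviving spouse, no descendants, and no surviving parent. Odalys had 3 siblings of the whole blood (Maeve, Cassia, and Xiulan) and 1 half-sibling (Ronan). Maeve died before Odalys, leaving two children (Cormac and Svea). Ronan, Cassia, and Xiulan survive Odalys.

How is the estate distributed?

Ronan: 25,000; Cormac: 25,000; Svea: 25,000; Cassia: 50,000; Xiulan: 50,000

The entire 175,000 passes to the siblings and their issue.
Counting each half-blood sibling's line as half a unit, there are 7/2 units in 175,000, so one unit is 50,000. Whole-blood lines (Maeve, Cassia, and Xiulan) take 50,000 each; half-blood lines (Ronan) take 25,000 each.
Maeve's share (50,000) is divided into 2 shares of 25,000: Cormac and Svea each take 25,000.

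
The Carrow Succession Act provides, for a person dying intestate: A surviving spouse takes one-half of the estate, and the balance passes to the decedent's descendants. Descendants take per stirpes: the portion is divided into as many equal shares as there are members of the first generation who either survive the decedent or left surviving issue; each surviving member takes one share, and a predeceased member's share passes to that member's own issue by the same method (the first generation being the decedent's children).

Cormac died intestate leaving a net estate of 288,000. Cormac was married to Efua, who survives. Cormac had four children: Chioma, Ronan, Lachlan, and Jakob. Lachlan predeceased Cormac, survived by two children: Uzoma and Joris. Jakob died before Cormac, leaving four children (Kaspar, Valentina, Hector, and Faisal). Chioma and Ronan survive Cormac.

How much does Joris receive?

Efua takes one-half of 288,000 = 144,000. The remaining 144,000 passes to the descendants.
The descendants' portion (144,000) is divided into 4 shares of 36,000: Chioma and Ronan each take 36,000; Lachlan's 36,000 share passes to Lachlan's issue; Jakob's 36,000 share passes to Jakob's issue.
Lachlan's share (36,000) is divided into 2 shares of 18,000: Uzoma and Joris each take 18,000.
Jakob's share (36,000) is divided into 4 shares of 9,000: Kaspar, Valentina, Hector, and Faisal each take 9,000.

Joris receives 18,000.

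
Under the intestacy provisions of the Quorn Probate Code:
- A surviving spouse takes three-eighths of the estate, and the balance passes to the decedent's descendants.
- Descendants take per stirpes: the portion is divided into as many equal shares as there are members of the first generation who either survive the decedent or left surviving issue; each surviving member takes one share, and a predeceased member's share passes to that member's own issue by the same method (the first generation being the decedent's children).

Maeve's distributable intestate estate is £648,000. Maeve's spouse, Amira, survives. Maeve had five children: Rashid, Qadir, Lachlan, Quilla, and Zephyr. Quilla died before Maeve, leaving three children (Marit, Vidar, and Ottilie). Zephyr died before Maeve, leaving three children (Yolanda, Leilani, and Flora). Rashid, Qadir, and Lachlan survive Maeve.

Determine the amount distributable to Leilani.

Amira takes three-eighths of £648,000 = £243,000. The remaining £405,000 passes to the descendants.
The descendants' portion (£405,000) is divided into 5 shares of £81,000: Rashid, Qadir, and Lachlan each take £81,000; Quilla's £81,000 share passes to Quilla's issue; Zephyr's £81,000 share passes to Zephyr's issue.
Quilla's share (£81,000) is divided into 3 shares of £27,000: Marit, Vidar, and Ottilie each take £27,000.
Zephyr's share (£81,000) is divided into 3 shares of £27,000: Yolanda, Leilani, and Flora each take £27,000.

Leilani receives £27,000.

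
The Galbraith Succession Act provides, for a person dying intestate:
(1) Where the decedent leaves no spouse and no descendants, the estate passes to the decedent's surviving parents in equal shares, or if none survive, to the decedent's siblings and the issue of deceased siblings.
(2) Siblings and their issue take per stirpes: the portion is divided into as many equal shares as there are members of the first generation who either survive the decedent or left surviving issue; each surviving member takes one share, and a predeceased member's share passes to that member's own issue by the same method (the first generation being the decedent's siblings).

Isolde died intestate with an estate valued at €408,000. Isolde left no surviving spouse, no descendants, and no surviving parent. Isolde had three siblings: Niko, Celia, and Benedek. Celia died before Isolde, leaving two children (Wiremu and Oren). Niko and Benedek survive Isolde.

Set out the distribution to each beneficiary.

Niko: €136,000; Wiremu: €68,000; Oren: €68,000; Benedek: €136,000

The entire €408,000 passes to the siblings and their issue.
That amount (€408,000) is divided into 3 shares of €136,000: Niko and Benedek each take €136,000; Celia's €136,000 share passes to Celia's issue.
Celia's share (€136,000) is divided into 2 shares of €68,000: Wiremu and Oren each take €68,000.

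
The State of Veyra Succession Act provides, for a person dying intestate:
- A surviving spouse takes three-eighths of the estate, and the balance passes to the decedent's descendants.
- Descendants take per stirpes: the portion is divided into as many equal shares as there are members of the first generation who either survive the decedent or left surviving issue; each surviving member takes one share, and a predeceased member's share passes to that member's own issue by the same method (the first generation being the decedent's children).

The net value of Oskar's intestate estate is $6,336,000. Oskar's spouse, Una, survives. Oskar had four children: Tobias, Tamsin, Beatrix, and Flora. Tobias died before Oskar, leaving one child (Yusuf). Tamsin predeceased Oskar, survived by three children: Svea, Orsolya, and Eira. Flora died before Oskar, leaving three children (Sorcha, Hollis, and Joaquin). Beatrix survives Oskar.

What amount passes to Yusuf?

Yusuf receives $990,000.

Una takes three-eighths of $6,336,000 = $2,376,000. The remaining $3,960,000 passes to the descendants.
The descendants' portion ($3,960,000) is divided into 4 shares of $990,000: Beatrix takes $990,000; Tobias's $990,000 share passes to Tobias's issue; Tamsin's $990,000 share passes to Tamsin's issue; Flora's $990,000 share passes to Flora's issue.
Tobias's share ($990,000) passes entirely to Yusuf.
Tamsin's share ($990,000) is divided into 3 shares of $330,000: Svea, Orsolya, and Eira each take $330,000.
Flora's share ($990,000) is divided into 3 shares of $330,000: Sorcha, Hollis, and Joaquin each take $330,000.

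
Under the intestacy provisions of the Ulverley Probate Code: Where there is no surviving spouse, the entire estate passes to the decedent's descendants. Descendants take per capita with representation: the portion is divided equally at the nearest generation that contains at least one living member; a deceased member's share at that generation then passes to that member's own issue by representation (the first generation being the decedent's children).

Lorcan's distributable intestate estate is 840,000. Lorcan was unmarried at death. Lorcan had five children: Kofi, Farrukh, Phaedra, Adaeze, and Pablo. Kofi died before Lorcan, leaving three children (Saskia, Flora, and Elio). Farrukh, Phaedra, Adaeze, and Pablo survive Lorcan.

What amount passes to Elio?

The entire 840,000 passes to the descendants.
That amount (840,000) is divided into 5 shares of 168,000: Farrukh, Phaedra, Adaeze, and Pablo each take 168,000; Kofi's 168,000 share passes to Kofi's issue.
Kofi's share (168,000) is divided into 3 shares of 56,000: Saskia, Flora, and Elio each take 56,000.

Elio receives 56,000.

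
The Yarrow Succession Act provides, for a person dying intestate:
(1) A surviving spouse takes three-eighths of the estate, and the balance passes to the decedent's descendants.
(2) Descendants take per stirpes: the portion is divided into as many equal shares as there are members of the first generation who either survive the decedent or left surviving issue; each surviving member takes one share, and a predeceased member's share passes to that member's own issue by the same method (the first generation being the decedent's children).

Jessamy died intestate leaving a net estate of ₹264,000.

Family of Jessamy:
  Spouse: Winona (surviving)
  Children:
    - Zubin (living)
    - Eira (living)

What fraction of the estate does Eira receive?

Winona takes three-eighths of ₹264,000 = ₹99,000. The remaining ₹165,000 passes to the descendants.
The descendants' portion (₹165,000) is divided into 2 shares of ₹82,500: Zubin and Eira each take ₹82,500.

Eira receives 5/16 of the estate.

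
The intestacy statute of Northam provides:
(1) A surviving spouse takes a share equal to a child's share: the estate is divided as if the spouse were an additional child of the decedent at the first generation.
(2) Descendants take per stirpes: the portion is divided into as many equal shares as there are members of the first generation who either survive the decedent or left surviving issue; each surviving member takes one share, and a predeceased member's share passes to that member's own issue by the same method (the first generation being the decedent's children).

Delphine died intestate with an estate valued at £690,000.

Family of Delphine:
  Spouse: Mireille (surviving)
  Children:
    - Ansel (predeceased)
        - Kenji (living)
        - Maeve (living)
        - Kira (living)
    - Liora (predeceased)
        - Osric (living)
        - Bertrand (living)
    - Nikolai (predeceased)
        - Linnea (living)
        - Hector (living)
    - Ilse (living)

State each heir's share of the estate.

The spouse counts as an additional share at the children's level, so there are 5 primary shares of £138,000. Mireille takes one such share (£138,000).
The children's combined portion (£552,000) is divided into 4 shares of £138,000: Ilse takes £138,000; Ansel's £138,000 share passes to Ansel's issue; Liora's £138,000 share passes to Liora's issue; Nikolai's £138,000 share passes to Nikolai's issue.
Ansel's share (£138,000) is divided into 3 shares of £46,000: Kenji, Maeve, and Kira each take £46,000.
Liora's share (£138,000) is divided into 2 shares of £69,000: Osric and Bertrand each take £69,000.
Nikolai's share (£138,000) is divided into 2 shares of £69,000: Linnea and Hector each take £69,000.

Mireille: £138,000; Kenji: £46,000; Maeve: £46,000; Kira: £46,000; Osric: £69,000; Bertrand: £69,000; Linnea: £69,000; Hector: £69,000; Ilse: £138,000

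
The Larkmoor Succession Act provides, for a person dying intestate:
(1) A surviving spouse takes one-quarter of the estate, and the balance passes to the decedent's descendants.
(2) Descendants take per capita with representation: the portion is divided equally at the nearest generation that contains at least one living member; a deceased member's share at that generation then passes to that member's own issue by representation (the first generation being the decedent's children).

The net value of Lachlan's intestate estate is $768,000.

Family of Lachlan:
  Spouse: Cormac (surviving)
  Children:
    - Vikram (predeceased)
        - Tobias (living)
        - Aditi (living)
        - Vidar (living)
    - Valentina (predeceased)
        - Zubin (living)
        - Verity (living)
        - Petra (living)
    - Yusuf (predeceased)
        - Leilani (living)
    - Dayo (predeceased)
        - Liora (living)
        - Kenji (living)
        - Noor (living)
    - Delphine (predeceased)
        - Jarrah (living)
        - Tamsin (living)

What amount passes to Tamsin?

Cormac takes one-quarter of $768,000 = $192,000. The remaining $576,000 passes to the descendants.
No child survives, so the initial division is made at the grandchildren's generation.
The descendants' portion ($576,000) is divided into 12 shares of $48,000: Tobias, Aditi, Vidar, Zubin, Verity, Petra, Leilani, Liora, Kenji, Noor, Jarrah, and Tamsin each take $48,000.

Tamsin receives $48,000.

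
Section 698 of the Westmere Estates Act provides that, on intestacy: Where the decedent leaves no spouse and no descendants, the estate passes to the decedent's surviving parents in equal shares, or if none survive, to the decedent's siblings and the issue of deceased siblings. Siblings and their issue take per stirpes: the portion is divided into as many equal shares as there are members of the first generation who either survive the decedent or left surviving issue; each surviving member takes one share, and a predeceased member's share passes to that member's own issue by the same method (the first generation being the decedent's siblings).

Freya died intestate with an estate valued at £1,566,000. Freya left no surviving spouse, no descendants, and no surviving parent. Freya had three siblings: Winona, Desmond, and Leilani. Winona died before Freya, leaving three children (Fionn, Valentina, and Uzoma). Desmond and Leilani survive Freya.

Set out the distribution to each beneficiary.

The entire £1,566,000 passes to the siblings and their issue.
That amount (£1,566,000) is divided into 3 shares of £522,000: Desmond and Leilani each take £522,000; Winona's £522,000 share passes to Winona's issue.
Winona's share (£522,000) is divided into 3 shares of £174,000: Fionn, Valentina, and Uzoma each take £174,000.

Fionn: £174,000; Valentina: £174,000; Uzoma: £174,000; Desmond: £522,000; Leilani: £522,000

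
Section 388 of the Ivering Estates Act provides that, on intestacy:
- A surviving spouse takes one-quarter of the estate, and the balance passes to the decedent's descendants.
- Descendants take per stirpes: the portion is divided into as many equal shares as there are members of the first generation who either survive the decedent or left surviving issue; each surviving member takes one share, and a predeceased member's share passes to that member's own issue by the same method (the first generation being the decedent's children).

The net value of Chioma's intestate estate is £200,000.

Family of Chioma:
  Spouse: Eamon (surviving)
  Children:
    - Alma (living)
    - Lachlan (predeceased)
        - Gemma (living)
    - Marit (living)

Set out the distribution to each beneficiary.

Eamon takes one-quarter of £200,000 = £50,000. The remaining £150,000 passes to the descendants.
The descendants' portion (£150,000) is divided into 3 shares of £50,000: Alma and Marit each take £50,000; Lachlan's £50,000 share passes to Lachlan's issue.
Lachlan's share (£50,000) passes entirely to Gemma.

Eamon: £50,000; Alma: £50,000; Gemma: £50,000; Marit: £50,000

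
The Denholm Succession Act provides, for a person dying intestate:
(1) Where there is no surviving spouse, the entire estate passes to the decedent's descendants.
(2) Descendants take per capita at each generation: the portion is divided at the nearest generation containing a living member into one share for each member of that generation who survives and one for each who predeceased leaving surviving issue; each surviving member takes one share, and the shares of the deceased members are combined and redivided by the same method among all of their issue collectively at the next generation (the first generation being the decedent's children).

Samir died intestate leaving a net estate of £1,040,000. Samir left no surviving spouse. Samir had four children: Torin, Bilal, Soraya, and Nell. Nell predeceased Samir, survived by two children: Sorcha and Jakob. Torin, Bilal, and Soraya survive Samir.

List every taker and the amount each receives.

Torin: £260,000; Bilal: £260,000; Soraya: £260,000; Sorcha: £130,000; Jakob: £130,000

The entire £1,040,000 passes to the descendants.
That amount (£1,040,000) is divided at the children's generation into 4 shares of £260,000. Torin, Bilal, and Soraya each take £260,000. The remaining share for the deceased Nell (£260,000) is carried to the next generation.
That pool (£260,000) is divided at the grandchildren's generation equally among Sorcha and Jakob: £130,000 each.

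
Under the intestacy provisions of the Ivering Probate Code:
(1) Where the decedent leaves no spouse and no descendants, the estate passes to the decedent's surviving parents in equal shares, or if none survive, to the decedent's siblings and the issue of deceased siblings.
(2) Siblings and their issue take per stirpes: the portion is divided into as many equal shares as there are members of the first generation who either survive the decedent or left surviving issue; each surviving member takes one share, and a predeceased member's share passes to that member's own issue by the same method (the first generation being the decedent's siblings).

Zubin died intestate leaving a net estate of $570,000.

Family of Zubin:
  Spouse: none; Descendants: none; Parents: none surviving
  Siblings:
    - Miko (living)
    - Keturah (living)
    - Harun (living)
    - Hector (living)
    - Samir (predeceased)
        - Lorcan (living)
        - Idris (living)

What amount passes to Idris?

Idris receives $57,000.

The entire $570,000 passes to the siblings and their issue.
That amount ($570,000) is divided into 5 shares of $114,000: Miko, Keturah, Harun, and Hector each take $114,000; Samir's $114,000 share passes to Samir's issue.
Samir's share ($114,000) is divided into 2 shares of $57,000: Lorcan and Idris each take $57,000.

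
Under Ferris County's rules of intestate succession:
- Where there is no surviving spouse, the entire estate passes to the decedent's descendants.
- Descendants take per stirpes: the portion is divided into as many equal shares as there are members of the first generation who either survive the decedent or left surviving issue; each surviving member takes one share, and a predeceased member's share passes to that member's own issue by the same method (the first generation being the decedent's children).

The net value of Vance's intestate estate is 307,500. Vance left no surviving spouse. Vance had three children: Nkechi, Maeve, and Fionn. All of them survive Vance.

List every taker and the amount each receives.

Nkechi: 102,500; Maeve: 102,500; Fionn: 102,500

The entire 307,500 passes to the descendants.
That amount (307,500) is divided into 3 shares of 102,500: Nkechi, Maeve, and Fionn each take 102,500.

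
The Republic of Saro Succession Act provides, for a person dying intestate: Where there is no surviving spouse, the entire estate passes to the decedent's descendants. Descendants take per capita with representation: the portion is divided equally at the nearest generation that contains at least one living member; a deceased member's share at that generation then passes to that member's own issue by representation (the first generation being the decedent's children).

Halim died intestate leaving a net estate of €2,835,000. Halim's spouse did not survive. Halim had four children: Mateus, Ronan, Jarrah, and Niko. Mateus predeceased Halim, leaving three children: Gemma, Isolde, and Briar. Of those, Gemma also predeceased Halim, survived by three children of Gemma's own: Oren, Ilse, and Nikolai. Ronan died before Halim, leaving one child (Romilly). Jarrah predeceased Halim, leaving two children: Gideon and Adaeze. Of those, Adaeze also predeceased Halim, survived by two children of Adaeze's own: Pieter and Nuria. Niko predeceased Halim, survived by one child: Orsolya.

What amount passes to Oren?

The entire €2,835,000 passes to the descendants.
No child survives, so the initial division is made at the grandchildren's generation.
That amount (€2,835,000) is divided into 7 shares of €405,000: Isolde, Briar, Romilly, Gideon, and Orsolya each take €405,000; Gemma's €405,000 share passes to Gemma's issue; Adaeze's €405,000 share passes to Adaeze's issue.
Gemma's share (€405,000) is divided into 3 shares of €135,000: Oren, Ilse, and Nikolai each take €135,000.
Adaeze's share (€405,000) is divided into 2 shares of €202,500: Pieter and Nuria each take €202,500.

Oren receives €135,000.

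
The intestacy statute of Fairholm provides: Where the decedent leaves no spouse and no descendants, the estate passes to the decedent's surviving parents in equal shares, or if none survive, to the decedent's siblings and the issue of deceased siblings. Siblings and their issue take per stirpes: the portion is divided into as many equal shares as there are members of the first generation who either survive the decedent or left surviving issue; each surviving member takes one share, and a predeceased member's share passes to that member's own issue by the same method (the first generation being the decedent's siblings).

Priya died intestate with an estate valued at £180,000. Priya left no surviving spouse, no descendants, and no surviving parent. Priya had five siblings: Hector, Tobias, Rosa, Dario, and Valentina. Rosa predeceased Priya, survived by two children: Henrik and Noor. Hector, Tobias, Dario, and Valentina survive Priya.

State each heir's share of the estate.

The entire £180,000 passes to the siblings and their issue.
That amount (£180,000) is divided into 5 shares of £36,000: Hector, Tobias, Dario, and Valentina each take £36,000; Rosa's £36,000 share passes to Rosa's issue.
Rosa's share (£36,000) is divided into 2 shares of £18,000: Henrik and Noor each take £18,000.

Hector: £36,000; Tobias: £36,000; Henrik: £18,000; Noor: £18,000; Dario: £36,000; Valentina: £36,000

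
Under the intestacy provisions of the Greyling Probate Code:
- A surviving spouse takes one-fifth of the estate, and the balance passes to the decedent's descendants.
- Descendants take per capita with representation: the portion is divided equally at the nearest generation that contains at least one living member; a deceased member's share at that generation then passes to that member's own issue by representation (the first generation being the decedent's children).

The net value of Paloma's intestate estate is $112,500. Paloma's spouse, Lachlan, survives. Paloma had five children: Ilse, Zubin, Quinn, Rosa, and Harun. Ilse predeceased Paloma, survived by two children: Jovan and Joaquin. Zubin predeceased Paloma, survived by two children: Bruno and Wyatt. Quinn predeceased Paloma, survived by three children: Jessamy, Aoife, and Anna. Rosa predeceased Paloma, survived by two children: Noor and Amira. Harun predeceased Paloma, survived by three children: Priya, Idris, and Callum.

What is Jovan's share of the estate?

Jovan receives $7,500.

Lachlan takes one-fifth of $112,500 = $22,500. The remaining $90,000 passes to the descendants.
No child survives, so the initial division is made at the grandchildren's generation.
The descendants' portion ($90,000) is divided into 12 shares of $7,500: Jovan, Joaquin, Bruno, Wyatt, Jessamy, Aoife, Anna, Noor, Amira, Priya, Idris, and Callum each take $7,500.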